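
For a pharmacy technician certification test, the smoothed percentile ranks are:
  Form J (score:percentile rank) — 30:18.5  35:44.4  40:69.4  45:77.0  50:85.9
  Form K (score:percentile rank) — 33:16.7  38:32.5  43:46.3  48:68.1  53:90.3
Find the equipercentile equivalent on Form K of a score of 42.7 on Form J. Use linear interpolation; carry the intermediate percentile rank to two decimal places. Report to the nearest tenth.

49.2

PR of 42.7 on Form J: 69.4 + (42.7 − 40)/(45 − 40) × (77.0 − 69.4) = 73.50
On Form K, PR 73.50 falls between score 48 (PR 68.1) and 53 (PR 90.3).
Interpolate: 48 + (73.50 − 68.1)/(90.3 − 68.1) × (53 − 48) = 49.2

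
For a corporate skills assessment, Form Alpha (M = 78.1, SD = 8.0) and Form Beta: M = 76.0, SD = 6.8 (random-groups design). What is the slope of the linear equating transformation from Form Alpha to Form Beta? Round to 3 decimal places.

0.850

A = SD_Y / SD_X = 6.8 / 8.0 = 0.850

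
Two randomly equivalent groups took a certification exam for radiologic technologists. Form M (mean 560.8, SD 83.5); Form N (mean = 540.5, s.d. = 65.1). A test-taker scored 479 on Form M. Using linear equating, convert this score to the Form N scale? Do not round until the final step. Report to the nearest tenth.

476.7

Linear equating: y = (SD_Y/SD_X)(x − M_X) + M_Y
y = (65.1/83.5)(479 − 560.8) + 540.5
y = 0.779641 × -81.8 + 540.5 = -63.7746 + 540.5 = 476.7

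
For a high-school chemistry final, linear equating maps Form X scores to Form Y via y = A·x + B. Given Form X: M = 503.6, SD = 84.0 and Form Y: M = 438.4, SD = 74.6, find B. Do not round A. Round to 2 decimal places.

-8.84

A = SD_Y / SD_X = 74.6 / 84.0 = 0.888095
B = M_Y − A·M_X = 438.4 − 0.888095 × 503.6 = -8.84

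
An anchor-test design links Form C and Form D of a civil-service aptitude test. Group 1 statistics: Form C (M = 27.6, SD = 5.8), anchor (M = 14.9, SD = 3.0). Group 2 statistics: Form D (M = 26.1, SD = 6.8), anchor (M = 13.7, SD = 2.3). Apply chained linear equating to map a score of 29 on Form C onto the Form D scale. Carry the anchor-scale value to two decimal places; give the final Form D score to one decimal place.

Form C → anchor (Group 1): v = (3.0/5.8)(29 − 27.6) + 14.9 = 15.62
anchor → Form D (Group 2): y = (6.8/2.3)(15.62 − 13.7) + 26.1 = 31.8

31.8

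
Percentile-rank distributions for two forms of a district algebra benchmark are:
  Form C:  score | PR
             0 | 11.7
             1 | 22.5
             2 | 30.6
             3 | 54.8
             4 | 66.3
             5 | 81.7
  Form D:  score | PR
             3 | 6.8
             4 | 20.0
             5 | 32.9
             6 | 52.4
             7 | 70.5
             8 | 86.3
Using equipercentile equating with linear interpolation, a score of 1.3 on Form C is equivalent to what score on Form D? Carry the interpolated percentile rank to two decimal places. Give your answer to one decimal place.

4.4

PR of 1.3 on Form C: 22.5 + (1.3 − 1)/(2 − 1) × (30.6 − 22.5) = 24.93
On Form D, PR 24.93 falls between score 4 (PR 20.0) and 5 (PR 32.9).
Interpolate: 4 + (24.93 − 20.0)/(32.9 − 20.0) × (5 − 4) = 4.4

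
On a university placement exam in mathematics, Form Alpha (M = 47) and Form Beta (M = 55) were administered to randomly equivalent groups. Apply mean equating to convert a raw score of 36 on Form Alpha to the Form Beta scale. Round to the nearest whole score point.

44

Mean equating: y = x + (M_Y − M_X) = 36 + (55 − 47) = 44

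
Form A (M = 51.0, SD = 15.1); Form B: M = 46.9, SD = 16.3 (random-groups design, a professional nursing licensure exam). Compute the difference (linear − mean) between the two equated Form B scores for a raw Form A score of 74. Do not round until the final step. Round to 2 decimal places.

Mean-equated: 74 + (46.9 − 51.0) = 69.90
Linear-equated: (16.3/15.1)(74 − 51.0) + 46.9 = 71.728
Difference = 71.728 − 69.90 = 1.83

1.83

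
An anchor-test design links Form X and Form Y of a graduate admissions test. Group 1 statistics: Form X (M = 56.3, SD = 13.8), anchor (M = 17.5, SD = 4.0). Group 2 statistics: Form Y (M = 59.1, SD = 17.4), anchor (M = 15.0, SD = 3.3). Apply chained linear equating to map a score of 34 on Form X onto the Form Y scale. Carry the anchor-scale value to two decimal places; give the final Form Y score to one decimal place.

38.2

Form X → anchor (Group 1): v = (4.0/13.8)(34 − 56.3) + 17.5 = 11.04
anchor → Form Y (Group 2): y = (17.4/3.3)(11.04 − 15.0) + 59.1 = 38.2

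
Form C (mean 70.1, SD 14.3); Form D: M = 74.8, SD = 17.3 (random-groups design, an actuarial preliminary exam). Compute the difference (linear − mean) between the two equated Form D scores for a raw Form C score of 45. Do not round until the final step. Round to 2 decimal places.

-5.27

Mean-equated: 45 + (74.8 − 70.1) = 49.70
Linear-equated: (17.3/14.3)(45 − 70.1) + 74.8 = 44.434
Difference = 44.434 − 49.70 = -5.27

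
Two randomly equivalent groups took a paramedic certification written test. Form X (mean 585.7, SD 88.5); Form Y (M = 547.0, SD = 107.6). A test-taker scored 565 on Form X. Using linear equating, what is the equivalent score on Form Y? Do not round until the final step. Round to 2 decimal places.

521.83

Linear equating: y = (SD_Y/SD_X)(x − M_X) + M_Y
y = (107.6/88.5)(565 − 585.7) + 547.0
y = 1.215819 × -20.7 + 547.0 = -25.1675 + 547.0 = 521.83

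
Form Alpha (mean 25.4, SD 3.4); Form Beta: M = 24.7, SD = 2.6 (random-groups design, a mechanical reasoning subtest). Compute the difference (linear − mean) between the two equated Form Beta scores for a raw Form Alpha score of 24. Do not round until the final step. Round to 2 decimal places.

0.33

Mean-equated: 24 + (24.7 − 25.4) = 23.30
Linear-equated: (2.6/3.4)(24 − 25.4) + 24.7 = 23.629
Difference = 23.629 − 23.30 = 0.33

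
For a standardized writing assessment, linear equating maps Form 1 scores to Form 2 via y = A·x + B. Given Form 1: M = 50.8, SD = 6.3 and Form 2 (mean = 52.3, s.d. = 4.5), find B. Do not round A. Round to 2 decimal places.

A = SD_Y / SD_X = 4.5 / 6.3 = 0.714286
B = M_Y − A·M_X = 52.3 − 0.714286 × 50.8 = 16.01

16.01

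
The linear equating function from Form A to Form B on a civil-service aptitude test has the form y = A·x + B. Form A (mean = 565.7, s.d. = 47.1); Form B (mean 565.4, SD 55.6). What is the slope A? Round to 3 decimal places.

1.180

A = SD_Y / SD_X = 55.6 / 47.1 = 1.180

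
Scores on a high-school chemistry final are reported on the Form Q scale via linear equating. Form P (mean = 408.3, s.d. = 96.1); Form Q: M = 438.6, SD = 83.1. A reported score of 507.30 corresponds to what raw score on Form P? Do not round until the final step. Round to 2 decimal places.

487.75

Invert y = (SD_Y/SD_X)(x − M_X) + M_Y:
x = (SD_X/SD_Y)(y − M_Y) + M_X = (96.1/83.1)(507.30 − 438.6) + 408.3
x = 1.156438 × 68.700 + 408.3 = 487.75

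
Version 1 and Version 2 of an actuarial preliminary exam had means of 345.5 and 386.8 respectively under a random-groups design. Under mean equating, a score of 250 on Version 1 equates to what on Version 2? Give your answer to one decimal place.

291.3

Mean equating: y = x + (M_Y − M_X) = 250 + (386.8 − 345.5) = 291.3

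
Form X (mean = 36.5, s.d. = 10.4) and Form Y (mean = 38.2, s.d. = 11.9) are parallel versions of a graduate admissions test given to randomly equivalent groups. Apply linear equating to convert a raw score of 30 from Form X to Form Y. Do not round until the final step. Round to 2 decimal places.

30.76

Linear equating: y = (SD_Y/SD_X)(x − M_X) + M_Y
y = (11.9/10.4)(30 − 36.5) + 38.2
y = 1.144231 × -6.5 + 38.2 = -7.4375 + 38.2 = 30.76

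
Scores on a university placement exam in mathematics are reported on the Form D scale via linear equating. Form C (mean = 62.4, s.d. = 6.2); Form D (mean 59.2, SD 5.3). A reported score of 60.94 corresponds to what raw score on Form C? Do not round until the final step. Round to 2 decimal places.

64.44

Invert y = (SD_Y/SD_X)(x − M_X) + M_Y:
x = (SD_X/SD_Y)(y − M_Y) + M_X = (6.2/5.3)(60.94 − 59.2) + 62.4
x = 1.169811 × 1.740 + 62.4 = 64.44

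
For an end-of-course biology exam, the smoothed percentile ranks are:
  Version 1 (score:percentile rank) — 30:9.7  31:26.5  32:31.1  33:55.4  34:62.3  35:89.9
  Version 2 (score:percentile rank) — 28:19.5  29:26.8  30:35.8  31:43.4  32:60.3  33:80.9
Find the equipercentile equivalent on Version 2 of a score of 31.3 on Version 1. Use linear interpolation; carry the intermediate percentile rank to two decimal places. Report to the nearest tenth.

29.1

PR of 31.3 on Version 1: 26.5 + (31.3 − 31)/(32 − 31) × (31.1 − 26.5) = 27.88
On Version 2, PR 27.88 falls between score 29 (PR 26.8) and 30 (PR 35.8).
Interpolate: 29 + (27.88 − 26.8)/(35.8 − 26.8) × (30 − 29) = 29.1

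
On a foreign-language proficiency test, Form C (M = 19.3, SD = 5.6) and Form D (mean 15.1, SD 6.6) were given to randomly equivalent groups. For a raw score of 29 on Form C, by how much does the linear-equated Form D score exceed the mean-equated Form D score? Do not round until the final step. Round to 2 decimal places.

Mean-equated: 29 + (15.1 − 19.3) = 24.80
Linear-equated: (6.6/5.6)(29 − 19.3) + 15.1 = 26.532
Difference = 26.532 − 24.80 = 1.73

1.73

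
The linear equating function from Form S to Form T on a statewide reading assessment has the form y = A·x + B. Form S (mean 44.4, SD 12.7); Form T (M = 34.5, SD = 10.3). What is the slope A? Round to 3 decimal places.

0.811

A = SD_Y / SD_X = 10.3 / 12.7 = 0.811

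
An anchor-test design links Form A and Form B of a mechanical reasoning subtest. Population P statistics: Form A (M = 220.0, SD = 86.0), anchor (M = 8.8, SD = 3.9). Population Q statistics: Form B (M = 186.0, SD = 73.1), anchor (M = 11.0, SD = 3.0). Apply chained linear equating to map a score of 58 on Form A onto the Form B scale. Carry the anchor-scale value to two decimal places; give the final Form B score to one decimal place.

Form A → anchor (Population P): v = (3.9/86.0)(58 − 220.0) + 8.8 = 1.45
anchor → Form B (Population Q): y = (73.1/3.0)(1.45 − 11.0) + 186.0 = -46.7

-46.7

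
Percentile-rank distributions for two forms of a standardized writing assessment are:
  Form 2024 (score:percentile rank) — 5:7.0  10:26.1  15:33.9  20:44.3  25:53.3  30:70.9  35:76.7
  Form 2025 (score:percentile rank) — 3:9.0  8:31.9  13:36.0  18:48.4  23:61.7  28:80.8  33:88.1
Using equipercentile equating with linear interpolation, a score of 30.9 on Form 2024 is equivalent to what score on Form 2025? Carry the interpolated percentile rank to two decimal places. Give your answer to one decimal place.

25.7

PR of 30.9 on Form 2024: 70.9 + (30.9 − 30)/(35 − 30) × (76.7 − 70.9) = 71.94
On Form 2025, PR 71.94 falls between score 23 (PR 61.7) and 28 (PR 80.8).
Interpolate: 23 + (71.94 − 61.7)/(80.8 − 61.7) × (28 − 23) = 25.7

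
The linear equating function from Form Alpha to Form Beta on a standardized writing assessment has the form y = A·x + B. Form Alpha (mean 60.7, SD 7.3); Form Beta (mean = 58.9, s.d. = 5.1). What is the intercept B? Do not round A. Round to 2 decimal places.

A = SD_Y / SD_X = 5.1 / 7.3 = 0.698630
B = M_Y − A·M_X = 58.9 − 0.698630 × 60.7 = 16.49

16.49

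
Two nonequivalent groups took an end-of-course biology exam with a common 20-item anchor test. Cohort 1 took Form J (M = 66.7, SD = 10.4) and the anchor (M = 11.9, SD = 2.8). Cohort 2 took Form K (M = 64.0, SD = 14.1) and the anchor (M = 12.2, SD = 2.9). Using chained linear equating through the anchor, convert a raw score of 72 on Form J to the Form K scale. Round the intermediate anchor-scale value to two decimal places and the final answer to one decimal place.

Form J → anchor (Cohort 1): v = (2.8/10.4)(72 − 66.7) + 11.9 = 13.33
anchor → Form K (Cohort 2): y = (14.1/2.9)(13.33 − 12.2) + 64.0 = 69.5

69.5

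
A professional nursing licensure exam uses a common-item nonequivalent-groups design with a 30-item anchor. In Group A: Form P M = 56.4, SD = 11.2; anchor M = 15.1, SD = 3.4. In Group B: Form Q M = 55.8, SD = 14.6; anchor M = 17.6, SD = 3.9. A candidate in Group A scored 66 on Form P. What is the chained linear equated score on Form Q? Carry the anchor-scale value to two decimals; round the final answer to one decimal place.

Form P → anchor (Group A): v = (3.4/11.2)(66 − 56.4) + 15.1 = 18.01
anchor → Form Q (Group B): y = (14.6/3.9)(18.01 − 17.6) + 55.8 = 57.3

57.3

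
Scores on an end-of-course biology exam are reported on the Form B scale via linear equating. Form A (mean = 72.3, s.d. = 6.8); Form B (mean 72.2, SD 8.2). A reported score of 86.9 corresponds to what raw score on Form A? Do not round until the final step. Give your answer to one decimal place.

Invert y = (SD_Y/SD_X)(x − M_X) + M_Y:
x = (SD_X/SD_Y)(y − M_Y) + M_X = (6.8/8.2)(86.9 − 72.2) + 72.3
x = 0.829268 × 14.700 + 72.3 = 84.5

84.5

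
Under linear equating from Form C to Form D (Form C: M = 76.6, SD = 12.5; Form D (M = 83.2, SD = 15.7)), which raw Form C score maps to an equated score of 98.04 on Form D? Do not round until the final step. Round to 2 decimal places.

88.42

Invert y = (SD_Y/SD_X)(x − M_X) + M_Y:
x = (SD_X/SD_Y)(y − M_Y) + M_X = (12.5/15.7)(98.04 − 83.2) + 76.6
x = 0.796178 × 14.840 + 76.6 = 88.42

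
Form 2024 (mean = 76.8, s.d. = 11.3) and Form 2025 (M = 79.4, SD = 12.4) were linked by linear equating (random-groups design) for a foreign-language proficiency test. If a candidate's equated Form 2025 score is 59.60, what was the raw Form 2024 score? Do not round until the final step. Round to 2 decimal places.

58.76

Invert y = (SD_Y/SD_X)(x − M_X) + M_Y:
x = (SD_X/SD_Y)(y − M_Y) + M_X = (11.3/12.4)(59.60 − 79.4) + 76.8
x = 0.911290 × -19.800 + 76.8 = 58.76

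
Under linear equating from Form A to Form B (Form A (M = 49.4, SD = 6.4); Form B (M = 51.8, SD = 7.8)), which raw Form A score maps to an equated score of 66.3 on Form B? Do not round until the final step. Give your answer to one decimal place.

61.3

Invert y = (SD_Y/SD_X)(x − M_X) + M_Y:
x = (SD_X/SD_Y)(y − M_Y) + M_X = (6.4/7.8)(66.3 − 51.8) + 49.4
x = 0.820513 × 14.500 + 49.4 = 61.3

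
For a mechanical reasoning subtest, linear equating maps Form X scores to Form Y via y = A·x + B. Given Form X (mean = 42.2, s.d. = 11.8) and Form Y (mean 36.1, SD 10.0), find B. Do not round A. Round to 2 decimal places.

A = SD_Y / SD_X = 10.0 / 11.8 = 0.847458
B = M_Y − A·M_X = 36.1 − 0.847458 × 42.2 = 0.34

0.34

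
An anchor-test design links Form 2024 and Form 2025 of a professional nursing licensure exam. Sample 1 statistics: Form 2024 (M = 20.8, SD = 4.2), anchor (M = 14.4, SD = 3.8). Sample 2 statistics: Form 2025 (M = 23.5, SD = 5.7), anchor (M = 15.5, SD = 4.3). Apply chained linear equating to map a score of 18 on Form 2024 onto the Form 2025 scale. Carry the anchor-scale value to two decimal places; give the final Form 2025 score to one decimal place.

Form 2024 → anchor (Sample 1): v = (3.8/4.2)(18 − 20.8) + 14.4 = 11.87
anchor → Form 2025 (Sample 2): y = (5.7/4.3)(11.87 − 15.5) + 23.5 = 18.7

18.7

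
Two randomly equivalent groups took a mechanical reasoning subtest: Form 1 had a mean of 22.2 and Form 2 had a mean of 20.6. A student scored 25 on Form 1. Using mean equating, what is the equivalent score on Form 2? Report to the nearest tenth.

23.4

Mean equating: y = x + (M_Y − M_X) = 25 + (20.6 − 22.2) = 23.4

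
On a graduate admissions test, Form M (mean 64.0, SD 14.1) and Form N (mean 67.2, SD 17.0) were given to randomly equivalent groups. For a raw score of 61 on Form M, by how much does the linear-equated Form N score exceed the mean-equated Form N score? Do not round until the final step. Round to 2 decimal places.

Mean-equated: 61 + (67.2 − 64.0) = 64.20
Linear-equated: (17.0/14.1)(61 − 64.0) + 67.2 = 63.583
Difference = 63.583 − 64.20 = -0.62

-0.62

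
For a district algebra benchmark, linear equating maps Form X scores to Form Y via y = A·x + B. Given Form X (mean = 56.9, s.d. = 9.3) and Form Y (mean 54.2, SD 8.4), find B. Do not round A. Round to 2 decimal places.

A = SD_Y / SD_X = 8.4 / 9.3 = 0.903226
B = M_Y − A·M_X = 54.2 − 0.903226 × 56.9 = 2.81

2.81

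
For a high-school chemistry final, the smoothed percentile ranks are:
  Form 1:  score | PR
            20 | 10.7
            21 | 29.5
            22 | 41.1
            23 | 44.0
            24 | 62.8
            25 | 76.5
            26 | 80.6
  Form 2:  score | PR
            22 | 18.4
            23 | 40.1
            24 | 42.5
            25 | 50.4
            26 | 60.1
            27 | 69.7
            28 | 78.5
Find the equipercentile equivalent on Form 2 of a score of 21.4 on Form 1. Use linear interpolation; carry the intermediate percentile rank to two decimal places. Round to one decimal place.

22.7

PR of 21.4 on Form 1: 29.5 + (21.4 − 21)/(22 − 21) × (41.1 − 29.5) = 34.14
On Form 2, PR 34.14 falls between score 22 (PR 18.4) and 23 (PR 40.1).
Interpolate: 22 + (34.14 − 18.4)/(40.1 − 18.4) × (23 − 22) = 22.7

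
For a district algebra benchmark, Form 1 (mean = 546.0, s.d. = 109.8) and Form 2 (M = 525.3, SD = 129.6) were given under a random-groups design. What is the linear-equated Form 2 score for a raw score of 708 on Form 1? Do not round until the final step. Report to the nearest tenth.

716.5

Linear equating: y = (SD_Y/SD_X)(x − M_X) + M_Y
y = (129.6/109.8)(708 − 546.0) + 525.3
y = 1.180328 × 162.0 + 525.3 = 191.2131 + 525.3 = 716.5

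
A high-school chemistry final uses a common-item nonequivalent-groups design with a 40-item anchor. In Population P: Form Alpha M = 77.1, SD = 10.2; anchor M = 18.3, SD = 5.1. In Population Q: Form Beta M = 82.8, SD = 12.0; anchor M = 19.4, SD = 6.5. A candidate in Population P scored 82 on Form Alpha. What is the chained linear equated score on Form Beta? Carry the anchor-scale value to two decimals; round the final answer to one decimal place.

Form Alpha → anchor (Population P): v = (5.1/10.2)(82 − 77.1) + 18.3 = 20.75
anchor → Form Beta (Population Q): y = (12.0/6.5)(20.75 − 19.4) + 82.8 = 85.3

85.3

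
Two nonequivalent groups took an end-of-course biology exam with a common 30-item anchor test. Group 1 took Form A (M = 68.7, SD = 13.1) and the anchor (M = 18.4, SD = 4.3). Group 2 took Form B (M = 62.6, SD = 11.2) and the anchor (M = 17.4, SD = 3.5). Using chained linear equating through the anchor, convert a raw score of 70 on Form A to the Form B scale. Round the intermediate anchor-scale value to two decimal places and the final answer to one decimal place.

67.2

Form A → anchor (Group 1): v = (4.3/13.1)(70 − 68.7) + 18.4 = 18.83
anchor → Form B (Group 2): y = (11.2/3.5)(18.83 − 17.4) + 62.6 = 67.2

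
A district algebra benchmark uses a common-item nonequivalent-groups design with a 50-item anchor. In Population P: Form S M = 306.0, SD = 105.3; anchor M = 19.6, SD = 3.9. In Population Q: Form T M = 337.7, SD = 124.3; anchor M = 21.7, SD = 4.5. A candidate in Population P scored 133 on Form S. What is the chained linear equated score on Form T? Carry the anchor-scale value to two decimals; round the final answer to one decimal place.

102.6

Form S → anchor (Population P): v = (3.9/105.3)(133 − 306.0) + 19.6 = 13.19
anchor → Form T (Population Q): y = (124.3/4.5)(13.19 − 21.7) + 337.7 = 102.6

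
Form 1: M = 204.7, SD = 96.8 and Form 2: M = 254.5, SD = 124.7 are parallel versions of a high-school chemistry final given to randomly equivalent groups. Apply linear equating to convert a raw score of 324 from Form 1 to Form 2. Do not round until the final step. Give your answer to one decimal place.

408.2

Linear equating: y = (SD_Y/SD_X)(x − M_X) + M_Y
y = (124.7/96.8)(324 − 204.7) + 254.5
y = 1.288223 × 119.3 + 254.5 = 153.6850 + 254.5 = 408.2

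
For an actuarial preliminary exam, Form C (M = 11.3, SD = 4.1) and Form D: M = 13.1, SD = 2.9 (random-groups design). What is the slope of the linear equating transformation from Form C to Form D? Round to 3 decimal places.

A = SD_Y / SD_X = 2.9 / 4.1 = 0.707

0.707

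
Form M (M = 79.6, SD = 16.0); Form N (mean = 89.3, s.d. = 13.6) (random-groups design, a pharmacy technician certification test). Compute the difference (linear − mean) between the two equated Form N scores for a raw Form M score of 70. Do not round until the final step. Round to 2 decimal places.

Mean-equated: 70 + (89.3 − 79.6) = 79.70
Linear-equated: (13.6/16.0)(70 − 79.6) + 89.3 = 81.140
Difference = 81.140 − 79.70 = 1.44

1.44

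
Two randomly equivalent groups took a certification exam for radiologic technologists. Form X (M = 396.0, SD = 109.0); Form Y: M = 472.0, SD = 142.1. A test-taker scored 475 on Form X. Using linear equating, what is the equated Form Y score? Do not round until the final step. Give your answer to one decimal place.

575.0

Linear equating: y = (SD_Y/SD_X)(x − M_X) + M_Y
y = (142.1/109.0)(475 − 396.0) + 472.0
y = 1.303670 × 79.0 + 472.0 = 102.9899 + 472.0 = 575.0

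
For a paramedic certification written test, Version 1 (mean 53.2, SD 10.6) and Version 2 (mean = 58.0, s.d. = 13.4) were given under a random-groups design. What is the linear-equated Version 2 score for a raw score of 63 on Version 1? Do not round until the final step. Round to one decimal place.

Linear equating: y = (SD_Y/SD_X)(x − M_X) + M_Y
y = (13.4/10.6)(63 − 53.2) + 58.0
y = 1.264151 × 9.8 + 58.0 = 12.3887 + 58.0 = 70.4

70.4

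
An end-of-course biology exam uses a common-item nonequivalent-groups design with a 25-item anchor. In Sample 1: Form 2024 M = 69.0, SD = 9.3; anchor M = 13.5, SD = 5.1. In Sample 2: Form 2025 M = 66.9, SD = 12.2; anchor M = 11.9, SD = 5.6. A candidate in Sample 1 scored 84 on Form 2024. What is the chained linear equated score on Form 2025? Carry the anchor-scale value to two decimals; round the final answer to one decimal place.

88.3

Form 2024 → anchor (Sample 1): v = (5.1/9.3)(84 − 69.0) + 13.5 = 21.73
anchor → Form 2025 (Sample 2): y = (12.2/5.6)(21.73 − 11.9) + 66.9 = 88.3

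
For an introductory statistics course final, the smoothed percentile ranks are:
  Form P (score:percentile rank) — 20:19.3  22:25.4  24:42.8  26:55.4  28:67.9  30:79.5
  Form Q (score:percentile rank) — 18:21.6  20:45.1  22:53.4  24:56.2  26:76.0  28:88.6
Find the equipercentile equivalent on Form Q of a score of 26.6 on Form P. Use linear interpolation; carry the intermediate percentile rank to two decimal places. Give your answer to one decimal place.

24.3

PR of 26.6 on Form P: 55.4 + (26.6 − 26)/(28 − 26) × (67.9 − 55.4) = 59.15
On Form Q, PR 59.15 falls between score 24 (PR 56.2) and 26 (PR 76.0).
Interpolate: 24 + (59.15 − 56.2)/(76.0 − 56.2) × (26 − 24) = 24.3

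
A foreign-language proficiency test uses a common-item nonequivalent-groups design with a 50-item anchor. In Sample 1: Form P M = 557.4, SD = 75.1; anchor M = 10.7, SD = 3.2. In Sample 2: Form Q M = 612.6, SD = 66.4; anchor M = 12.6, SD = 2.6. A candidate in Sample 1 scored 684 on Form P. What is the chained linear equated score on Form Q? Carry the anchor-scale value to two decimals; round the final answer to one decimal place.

Form P → anchor (Sample 1): v = (3.2/75.1)(684 − 557.4) + 10.7 = 16.09
anchor → Form Q (Sample 2): y = (66.4/2.6)(16.09 − 12.6) + 612.6 = 701.7

701.7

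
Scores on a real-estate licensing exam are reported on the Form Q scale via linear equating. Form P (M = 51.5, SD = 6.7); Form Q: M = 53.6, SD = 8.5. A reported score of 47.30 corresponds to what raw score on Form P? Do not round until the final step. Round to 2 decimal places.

Invert y = (SD_Y/SD_X)(x − M_X) + M_Y:
x = (SD_X/SD_Y)(y − M_Y) + M_X = (6.7/8.5)(47.30 − 53.6) + 51.5
x = 0.788235 × -6.300 + 51.5 = 46.53

46.53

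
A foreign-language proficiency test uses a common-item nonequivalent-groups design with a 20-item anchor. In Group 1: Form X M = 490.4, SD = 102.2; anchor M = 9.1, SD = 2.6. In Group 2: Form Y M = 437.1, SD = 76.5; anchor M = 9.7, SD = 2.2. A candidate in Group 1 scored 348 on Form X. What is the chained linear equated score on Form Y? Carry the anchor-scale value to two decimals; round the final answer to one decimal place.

290.4

Form X → anchor (Group 1): v = (2.6/102.2)(348 − 490.4) + 9.1 = 5.48
anchor → Form Y (Group 2): y = (76.5/2.2)(5.48 − 9.7) + 437.1 = 290.4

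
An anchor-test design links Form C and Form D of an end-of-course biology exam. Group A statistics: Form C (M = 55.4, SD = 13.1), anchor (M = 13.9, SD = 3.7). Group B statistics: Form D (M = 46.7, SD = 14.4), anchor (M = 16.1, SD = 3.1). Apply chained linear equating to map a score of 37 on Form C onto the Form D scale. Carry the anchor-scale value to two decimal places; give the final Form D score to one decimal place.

Form C → anchor (Group A): v = (3.7/13.1)(37 − 55.4) + 13.9 = 8.70
anchor → Form D (Group B): y = (14.4/3.1)(8.70 − 16.1) + 46.7 = 12.3

12.3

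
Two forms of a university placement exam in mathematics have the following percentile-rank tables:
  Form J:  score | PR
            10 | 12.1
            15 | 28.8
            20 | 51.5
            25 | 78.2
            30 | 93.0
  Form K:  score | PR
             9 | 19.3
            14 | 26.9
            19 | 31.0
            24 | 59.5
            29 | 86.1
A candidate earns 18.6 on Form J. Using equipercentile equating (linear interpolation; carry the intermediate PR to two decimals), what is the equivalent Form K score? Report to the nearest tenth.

PR of 18.6 on Form J: 28.8 + (18.6 − 15)/(20 − 15) × (51.5 − 28.8) = 45.14
On Form K, PR 45.14 falls between score 19 (PR 31.0) and 24 (PR 59.5).
Interpolate: 19 + (45.14 − 31.0)/(59.5 − 31.0) × (24 − 19) = 21.5

21.5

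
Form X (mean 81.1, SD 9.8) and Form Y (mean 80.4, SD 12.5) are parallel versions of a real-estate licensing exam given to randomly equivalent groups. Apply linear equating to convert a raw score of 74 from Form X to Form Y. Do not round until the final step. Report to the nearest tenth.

Linear equating: y = (SD_Y/SD_X)(x − M_X) + M_Y
y = (12.5/9.8)(74 − 81.1) + 80.4
y = 1.275510 × -7.1 + 80.4 = -9.0561 + 80.4 = 71.3

71.3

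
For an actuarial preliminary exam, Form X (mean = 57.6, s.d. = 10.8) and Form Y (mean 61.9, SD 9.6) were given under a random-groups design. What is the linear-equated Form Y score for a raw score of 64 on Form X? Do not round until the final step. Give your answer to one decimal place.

67.6

Linear equating: y = (SD_Y/SD_X)(x − M_X) + M_Y
y = (9.6/10.8)(64 − 57.6) + 61.9
y = 0.888889 × 6.4 + 61.9 = 5.6889 + 61.9 = 67.6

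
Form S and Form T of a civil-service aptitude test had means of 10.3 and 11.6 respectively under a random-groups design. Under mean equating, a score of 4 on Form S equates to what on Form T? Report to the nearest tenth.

5.3

Mean equating: y = x + (M_Y − M_X) = 4 + (11.6 − 10.3) = 5.3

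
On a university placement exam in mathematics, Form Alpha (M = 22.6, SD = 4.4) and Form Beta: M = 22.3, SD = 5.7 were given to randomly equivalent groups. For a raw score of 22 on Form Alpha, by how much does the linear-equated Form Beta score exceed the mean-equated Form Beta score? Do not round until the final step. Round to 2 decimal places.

Mean-equated: 22 + (22.3 − 22.6) = 21.70
Linear-equated: (5.7/4.4)(22 − 22.6) + 22.3 = 21.523
Difference = 21.523 − 21.70 = -0.18

-0.18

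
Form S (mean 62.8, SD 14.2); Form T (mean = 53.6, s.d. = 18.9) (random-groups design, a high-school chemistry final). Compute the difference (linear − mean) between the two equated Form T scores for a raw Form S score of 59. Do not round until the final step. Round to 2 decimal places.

-1.26

Mean-equated: 59 + (53.6 − 62.8) = 49.80
Linear-equated: (18.9/14.2)(59 − 62.8) + 53.6 = 48.542
Difference = 48.542 − 49.80 = -1.26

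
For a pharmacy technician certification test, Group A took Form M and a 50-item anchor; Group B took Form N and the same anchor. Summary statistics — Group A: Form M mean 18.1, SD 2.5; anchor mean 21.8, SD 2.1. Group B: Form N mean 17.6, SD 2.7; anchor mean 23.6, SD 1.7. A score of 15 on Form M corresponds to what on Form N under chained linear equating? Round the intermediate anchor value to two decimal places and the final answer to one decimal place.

10.6

Form M → anchor (Group A): v = (2.1/2.5)(15 − 18.1) + 21.8 = 19.20
anchor → Form N (Group B): y = (2.7/1.7)(19.20 − 23.6) + 17.6 = 10.6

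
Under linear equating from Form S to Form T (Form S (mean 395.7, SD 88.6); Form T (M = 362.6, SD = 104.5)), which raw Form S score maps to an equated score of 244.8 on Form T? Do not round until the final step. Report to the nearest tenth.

295.8

Invert y = (SD_Y/SD_X)(x − M_X) + M_Y:
x = (SD_X/SD_Y)(y − M_Y) + M_X = (88.6/104.5)(244.8 − 362.6) + 395.7
x = 0.847847 × -117.800 + 395.7 = 295.8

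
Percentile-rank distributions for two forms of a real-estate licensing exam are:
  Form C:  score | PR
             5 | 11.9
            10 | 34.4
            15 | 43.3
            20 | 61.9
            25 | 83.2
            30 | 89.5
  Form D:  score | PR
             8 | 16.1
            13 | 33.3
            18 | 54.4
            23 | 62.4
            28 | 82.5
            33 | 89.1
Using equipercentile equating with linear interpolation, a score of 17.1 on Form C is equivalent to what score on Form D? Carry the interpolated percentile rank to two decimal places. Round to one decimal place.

PR of 17.1 on Form C: 43.3 + (17.1 − 15)/(20 − 15) × (61.9 − 43.3) = 51.11
On Form D, PR 51.11 falls between score 13 (PR 33.3) and 18 (PR 54.4).
Interpolate: 13 + (51.11 − 33.3)/(54.4 − 33.3) × (18 − 13) = 17.2

17.2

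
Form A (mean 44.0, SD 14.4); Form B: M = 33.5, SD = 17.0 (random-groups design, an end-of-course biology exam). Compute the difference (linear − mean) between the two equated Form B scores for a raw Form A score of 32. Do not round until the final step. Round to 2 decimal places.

-2.17

Mean-equated: 32 + (33.5 − 44.0) = 21.50
Linear-equated: (17.0/14.4)(32 − 44.0) + 33.5 = 19.333
Difference = 19.333 − 21.50 = -2.17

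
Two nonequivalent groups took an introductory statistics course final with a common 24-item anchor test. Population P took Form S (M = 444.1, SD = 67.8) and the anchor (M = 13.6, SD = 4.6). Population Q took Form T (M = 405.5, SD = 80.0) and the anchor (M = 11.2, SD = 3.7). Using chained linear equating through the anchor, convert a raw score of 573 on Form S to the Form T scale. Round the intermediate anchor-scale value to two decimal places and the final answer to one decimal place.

646.6

Form S → anchor (Population P): v = (4.6/67.8)(573 − 444.1) + 13.6 = 22.35
anchor → Form T (Population Q): y = (80.0/3.7)(22.35 − 11.2) + 405.5 = 646.6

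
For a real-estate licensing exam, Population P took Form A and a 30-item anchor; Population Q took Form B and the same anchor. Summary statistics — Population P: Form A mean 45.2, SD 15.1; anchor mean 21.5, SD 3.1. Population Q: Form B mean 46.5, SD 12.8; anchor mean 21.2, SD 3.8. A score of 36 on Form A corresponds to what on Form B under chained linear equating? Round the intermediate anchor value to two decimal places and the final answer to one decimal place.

Form A → anchor (Population P): v = (3.1/15.1)(36 − 45.2) + 21.5 = 19.61
anchor → Form B (Population Q): y = (12.8/3.8)(19.61 − 21.2) + 46.5 = 41.1

41.1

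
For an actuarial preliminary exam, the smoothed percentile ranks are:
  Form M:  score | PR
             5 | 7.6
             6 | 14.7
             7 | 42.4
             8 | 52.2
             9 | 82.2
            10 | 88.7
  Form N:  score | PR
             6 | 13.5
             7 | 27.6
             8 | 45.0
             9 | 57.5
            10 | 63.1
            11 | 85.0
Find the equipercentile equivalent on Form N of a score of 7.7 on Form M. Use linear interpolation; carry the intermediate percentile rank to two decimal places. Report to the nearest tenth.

PR of 7.7 on Form M: 42.4 + (7.7 − 7)/(8 − 7) × (52.2 − 42.4) = 49.26
On Form N, PR 49.26 falls between score 8 (PR 45.0) and 9 (PR 57.5).
Interpolate: 8 + (49.26 − 45.0)/(57.5 − 45.0) × (9 − 8) = 8.3

8.3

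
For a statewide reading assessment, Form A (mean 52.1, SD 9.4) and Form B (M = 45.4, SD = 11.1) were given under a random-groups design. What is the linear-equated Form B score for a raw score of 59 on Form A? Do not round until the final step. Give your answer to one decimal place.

Linear equating: y = (SD_Y/SD_X)(x − M_X) + M_Y
y = (11.1/9.4)(59 − 52.1) + 45.4
y = 1.180851 × 6.9 + 45.4 = 8.1479 + 45.4 = 53.5

53.5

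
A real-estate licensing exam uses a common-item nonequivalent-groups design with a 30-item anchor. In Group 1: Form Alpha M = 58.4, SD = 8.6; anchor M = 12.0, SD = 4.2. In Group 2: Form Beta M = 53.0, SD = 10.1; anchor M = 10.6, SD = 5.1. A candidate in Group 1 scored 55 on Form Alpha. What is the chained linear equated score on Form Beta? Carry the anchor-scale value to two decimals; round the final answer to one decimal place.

Form Alpha → anchor (Group 1): v = (4.2/8.6)(55 − 58.4) + 12.0 = 10.34
anchor → Form Beta (Group 2): y = (10.1/5.1)(10.34 − 10.6) + 53.0 = 52.5

52.5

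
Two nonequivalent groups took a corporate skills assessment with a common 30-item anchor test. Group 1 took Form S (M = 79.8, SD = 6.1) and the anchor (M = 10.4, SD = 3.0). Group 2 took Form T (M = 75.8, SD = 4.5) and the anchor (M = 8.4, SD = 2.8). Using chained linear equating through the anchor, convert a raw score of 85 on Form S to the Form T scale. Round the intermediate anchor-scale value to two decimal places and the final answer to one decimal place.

83.1

Form S → anchor (Group 1): v = (3.0/6.1)(85 − 79.8) + 10.4 = 12.96
anchor → Form T (Group 2): y = (4.5/2.8)(12.96 − 8.4) + 75.8 = 83.1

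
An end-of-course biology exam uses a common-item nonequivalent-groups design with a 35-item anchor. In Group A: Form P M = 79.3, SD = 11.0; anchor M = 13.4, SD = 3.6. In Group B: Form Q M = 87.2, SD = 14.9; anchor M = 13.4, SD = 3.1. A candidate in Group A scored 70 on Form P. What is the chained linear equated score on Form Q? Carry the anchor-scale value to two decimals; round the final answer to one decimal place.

Form P → anchor (Group A): v = (3.6/11.0)(70 − 79.3) + 13.4 = 10.36
anchor → Form Q (Group B): y = (14.9/3.1)(10.36 − 13.4) + 87.2 = 72.6

72.6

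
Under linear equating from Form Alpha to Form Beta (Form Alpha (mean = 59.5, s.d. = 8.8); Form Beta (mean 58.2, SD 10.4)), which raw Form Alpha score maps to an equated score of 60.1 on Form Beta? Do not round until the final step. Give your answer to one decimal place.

Invert y = (SD_Y/SD_X)(x − M_X) + M_Y:
x = (SD_X/SD_Y)(y − M_Y) + M_X = (8.8/10.4)(60.1 − 58.2) + 59.5
x = 0.846154 × 1.900 + 59.5 = 61.1

61.1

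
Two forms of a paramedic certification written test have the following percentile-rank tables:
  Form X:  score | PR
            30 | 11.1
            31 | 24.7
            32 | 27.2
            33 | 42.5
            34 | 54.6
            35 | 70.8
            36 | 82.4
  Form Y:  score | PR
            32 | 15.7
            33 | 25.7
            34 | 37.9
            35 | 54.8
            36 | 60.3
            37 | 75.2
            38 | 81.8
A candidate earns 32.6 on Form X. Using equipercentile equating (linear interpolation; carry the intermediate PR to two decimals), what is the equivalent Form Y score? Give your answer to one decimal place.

33.9

PR of 32.6 on Form X: 27.2 + (32.6 − 32)/(33 − 32) × (42.5 − 27.2) = 36.38
On Form Y, PR 36.38 falls between score 33 (PR 25.7) and 34 (PR 37.9).
Interpolate: 33 + (36.38 − 25.7)/(37.9 − 25.7) × (34 − 33) = 33.9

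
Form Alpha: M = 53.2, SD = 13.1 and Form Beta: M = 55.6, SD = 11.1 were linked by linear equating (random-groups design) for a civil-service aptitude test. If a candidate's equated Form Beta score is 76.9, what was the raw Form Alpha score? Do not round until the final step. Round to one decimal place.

78.3

Invert y = (SD_Y/SD_X)(x − M_X) + M_Y:
x = (SD_X/SD_Y)(y − M_Y) + M_X = (13.1/11.1)(76.9 − 55.6) + 53.2
x = 1.180180 × 21.300 + 53.2 = 78.3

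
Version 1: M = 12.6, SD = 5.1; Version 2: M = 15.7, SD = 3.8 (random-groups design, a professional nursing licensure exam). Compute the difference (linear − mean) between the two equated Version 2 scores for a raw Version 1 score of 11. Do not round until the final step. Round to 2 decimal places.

0.41

Mean-equated: 11 + (15.7 − 12.6) = 14.10
Linear-equated: (3.8/5.1)(11 − 12.6) + 15.7 = 14.508
Difference = 14.508 − 14.10 = 0.41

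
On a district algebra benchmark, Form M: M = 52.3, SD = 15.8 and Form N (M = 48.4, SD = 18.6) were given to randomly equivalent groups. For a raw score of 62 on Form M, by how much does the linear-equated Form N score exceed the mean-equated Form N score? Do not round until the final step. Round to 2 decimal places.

1.72

Mean-equated: 62 + (48.4 − 52.3) = 58.10
Linear-equated: (18.6/15.8)(62 − 52.3) + 48.4 = 59.819
Difference = 59.819 − 58.10 = 1.72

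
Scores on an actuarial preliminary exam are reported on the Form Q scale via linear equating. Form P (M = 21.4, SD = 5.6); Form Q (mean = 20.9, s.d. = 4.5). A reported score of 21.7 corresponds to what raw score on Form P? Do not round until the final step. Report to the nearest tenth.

22.4

Invert y = (SD_Y/SD_X)(x − M_X) + M_Y:
x = (SD_X/SD_Y)(y − M_Y) + M_X = (5.6/4.5)(21.7 − 20.9) + 21.4
x = 1.244444 × 0.800 + 21.4 = 22.4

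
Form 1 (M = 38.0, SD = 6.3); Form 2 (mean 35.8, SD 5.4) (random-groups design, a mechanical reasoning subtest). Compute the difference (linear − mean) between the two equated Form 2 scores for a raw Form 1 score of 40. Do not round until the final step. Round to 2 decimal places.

-0.29

Mean-equated: 40 + (35.8 − 38.0) = 37.80
Linear-equated: (5.4/6.3)(40 − 38.0) + 35.8 = 37.514
Difference = 37.514 − 37.80 = -0.29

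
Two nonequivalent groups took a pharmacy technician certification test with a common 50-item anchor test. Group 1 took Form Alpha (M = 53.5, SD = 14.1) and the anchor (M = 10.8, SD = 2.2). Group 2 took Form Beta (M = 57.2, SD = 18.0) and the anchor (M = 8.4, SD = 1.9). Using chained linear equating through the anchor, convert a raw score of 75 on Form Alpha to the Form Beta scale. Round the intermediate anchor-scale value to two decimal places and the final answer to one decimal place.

Form Alpha → anchor (Group 1): v = (2.2/14.1)(75 − 53.5) + 10.8 = 14.15
anchor → Form Beta (Group 2): y = (18.0/1.9)(14.15 − 8.4) + 57.2 = 111.7

111.7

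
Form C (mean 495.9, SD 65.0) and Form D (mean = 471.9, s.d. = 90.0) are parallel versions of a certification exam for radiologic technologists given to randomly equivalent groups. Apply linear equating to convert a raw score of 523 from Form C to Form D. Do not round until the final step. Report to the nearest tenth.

509.4

Linear equating: y = (SD_Y/SD_X)(x − M_X) + M_Y
y = (90.0/65.0)(523 − 495.9) + 471.9
y = 1.384615 × 27.1 + 471.9 = 37.5231 + 471.9 = 509.4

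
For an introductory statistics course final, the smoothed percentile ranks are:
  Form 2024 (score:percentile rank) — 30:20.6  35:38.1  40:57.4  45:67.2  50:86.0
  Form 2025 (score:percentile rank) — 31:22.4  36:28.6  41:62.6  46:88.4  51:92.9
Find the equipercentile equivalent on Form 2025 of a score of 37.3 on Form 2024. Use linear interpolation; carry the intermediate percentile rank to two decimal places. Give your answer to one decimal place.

PR of 37.3 on Form 2024: 38.1 + (37.3 − 35)/(40 − 35) × (57.4 − 38.1) = 46.98
On Form 2025, PR 46.98 falls between score 36 (PR 28.6) and 41 (PR 62.6).
Interpolate: 36 + (46.98 − 28.6)/(62.6 − 28.6) × (41 − 36) = 38.7

38.7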